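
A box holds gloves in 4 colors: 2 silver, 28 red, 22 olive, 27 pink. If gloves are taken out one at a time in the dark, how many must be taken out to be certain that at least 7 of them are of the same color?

21

Treat the 4 colors as pigeonholes.
In the worst case we take at most 6 of each color, but all 2 silver (fewer than 6), giving 2 + 6 + 6 + 6 = 20.
One more glove then forces some color to 7, so 20 + 1 = 21.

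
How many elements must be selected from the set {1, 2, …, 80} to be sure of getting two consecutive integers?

Partition {1, …, 80} into 40 pairs: {1,2}, {3,4}, …, {79,80}.
Choosing 40 integers — say the 40 even numbers 2, 4, …, 80 — takes one from each pair and avoids the property.
Choosing 41 forces two into the same pair by pigeonhole, and those are consecutive. So 41.

41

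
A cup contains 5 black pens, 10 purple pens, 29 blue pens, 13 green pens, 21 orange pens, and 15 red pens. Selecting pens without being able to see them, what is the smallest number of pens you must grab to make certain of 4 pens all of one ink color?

19

The worst case takes 3 pens of each ink color without reaching 4 of any: 6 × 3 = 18.
The next pen must bring some ink color to 4, so 18 + 1 = 19.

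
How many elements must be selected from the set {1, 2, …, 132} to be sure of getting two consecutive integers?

67

Partition {1, …, 132} into 66 pairs: {1,2}, {3,4}, …, {131,132}.
Choosing 66 integers — say the 66 even numbers 2, 4, …, 132 — takes one from each pair and avoids the property.
Choosing 67 forces two into the same pair by pigeonhole, and those are consecutive. So 67.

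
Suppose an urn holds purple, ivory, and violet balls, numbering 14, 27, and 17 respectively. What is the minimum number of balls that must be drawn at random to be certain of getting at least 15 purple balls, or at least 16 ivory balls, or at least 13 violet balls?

Each of the 3 colors has its own threshold; avoid all of them simultaneously.
The worst case stops just short of every target: 14 purple, 15 ivory, 12 violet — 14 + 15 + 12 = 41 balls.
One more ball must push some color to its target, so 41 + 1 = 42.

42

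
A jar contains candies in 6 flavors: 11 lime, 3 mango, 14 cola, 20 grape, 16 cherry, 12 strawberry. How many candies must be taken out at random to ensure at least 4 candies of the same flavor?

19

Treat the 6 flavors as pigeonholes.
The worst case takes 3 candies of each flavor without reaching 4 of any: 6 × 3 = 18.
The next candy must bring some flavor to 4, so 18 + 1 = 19.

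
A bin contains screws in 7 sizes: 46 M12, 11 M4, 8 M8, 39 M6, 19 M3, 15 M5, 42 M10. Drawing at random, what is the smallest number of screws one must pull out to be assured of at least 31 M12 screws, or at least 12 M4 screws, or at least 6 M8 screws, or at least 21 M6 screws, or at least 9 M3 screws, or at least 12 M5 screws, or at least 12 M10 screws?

97

The worst case stops just short of every target: 30 M12, 11 M4, 5 M8, 20 M6, 8 M3, 11 M5, 11 M10 — 30 + 11 + 5 + 20 + 8 + 11 + 11 = 96 screws.
One more screw must push some size to its target, so 96 + 1 = 97.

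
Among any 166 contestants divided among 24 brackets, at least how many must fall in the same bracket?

The 166 contestants fall into 24 brackets.
If each of the 24 brackets held at most 6, the total would be at most 24 × 6 = 144 < 166, a contradiction.
So at least one holds ⌈166/24⌉ = 7.

7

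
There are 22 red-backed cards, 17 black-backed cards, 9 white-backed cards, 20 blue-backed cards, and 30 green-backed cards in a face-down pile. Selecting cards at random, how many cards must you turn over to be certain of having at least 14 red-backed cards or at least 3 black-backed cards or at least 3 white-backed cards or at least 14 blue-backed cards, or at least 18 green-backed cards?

The worst case stops just short of every target: 13 red-backed, 2 black-backed, 2 white-backed, 13 blue-backed, 17 green-backed — 13 + 2 + 2 + 13 + 17 = 47 cards.
One more card must push some back color to its target, so 47 + 1 = 48.

48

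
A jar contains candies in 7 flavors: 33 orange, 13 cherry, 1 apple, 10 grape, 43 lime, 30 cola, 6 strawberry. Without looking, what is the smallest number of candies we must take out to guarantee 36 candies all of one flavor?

129

In the worst case we take at most 35 of each flavor, but all 33 orange, all 13 cherry, all 1 apple, all 10 grape, all 30 cola, and all 6 strawberry (fewer than 35), giving 33 + 13 + 1 + 10 + 35 + 30 + 6 = 128.
One more candy then forces some flavor to 36, so 128 + 1 = 129.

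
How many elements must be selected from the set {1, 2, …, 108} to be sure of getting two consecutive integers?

55

Partition {1, …, 108} into 54 pairs: {1,2}, {3,4}, …, {107,108}.
Choosing 54 integers — say the 54 even numbers 2, 4, …, 108 — takes one from each pair and avoids the property.
Choosing 55 forces two into the same pair by pigeonhole, and those are consecutive. So 55.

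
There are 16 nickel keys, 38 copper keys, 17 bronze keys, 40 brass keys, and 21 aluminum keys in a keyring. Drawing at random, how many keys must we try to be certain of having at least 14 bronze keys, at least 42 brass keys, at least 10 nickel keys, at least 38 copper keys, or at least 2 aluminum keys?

101

Each of the 5 types has its own threshold; avoid all of them simultaneously.
The worst case stops just short of every target: 9 nickel, 37 copper, 13 bronze, all 40 brass, 1 aluminum — 9 + 37 + 13 + 40 + 1 = 100 keys.
One more key must push some type to its target, so 100 + 1 = 101.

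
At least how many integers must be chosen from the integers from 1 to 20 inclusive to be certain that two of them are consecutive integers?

11

Partition {1, …, 20} into 10 pairs: {1,2}, {3,4}, …, {19,20}.
Choosing 10 integers — say the 10 even numbers 2, 4, …, 20 — takes one from each pair and avoids the property.
Choosing 11 forces two into the same pair by pigeonhole, and those are consecutive. So 11.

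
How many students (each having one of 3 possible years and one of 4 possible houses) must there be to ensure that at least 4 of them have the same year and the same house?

37

There are 3 × 4 = 12 (year, house) combinations acting as pigeonholes.
With 12 × 3 = 36 students we could place exactly 3 in each, with no (year, house) pair reaching 4.
One more forces some (year, house) pair to hold 4, so 36 + 1 = 37.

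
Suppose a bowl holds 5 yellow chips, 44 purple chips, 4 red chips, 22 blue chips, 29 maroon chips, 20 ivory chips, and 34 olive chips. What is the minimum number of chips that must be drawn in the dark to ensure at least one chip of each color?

The hardest color to obtain is red: we could draw every other chip first — 158 − 4 = 154 chips — without a single red one.
The next draw must be red, so 154 + 1 = 155.

155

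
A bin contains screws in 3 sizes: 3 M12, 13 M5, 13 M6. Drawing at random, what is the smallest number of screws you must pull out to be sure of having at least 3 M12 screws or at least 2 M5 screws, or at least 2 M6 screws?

The worst case stops just short of every target: 2 M12, 1 M5, 1 M6 — 2 + 1 + 1 = 4 screws.
One more screw must push some size to its target, so 4 + 1 = 5.

5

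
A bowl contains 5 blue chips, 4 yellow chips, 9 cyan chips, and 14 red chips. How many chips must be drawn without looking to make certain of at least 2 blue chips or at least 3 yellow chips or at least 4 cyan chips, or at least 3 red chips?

9

The worst case stops just short of every target: 1 blue, 2 yellow, 3 cyan, 2 red — 1 + 2 + 3 + 2 = 8 chips.
One more chip must push some color to its target, so 8 + 1 = 9.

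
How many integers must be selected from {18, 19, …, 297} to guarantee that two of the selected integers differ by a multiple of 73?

Group the integers by remainder mod 73; there are 73 residue classes, each nonempty in this range.
Choosing one from each class (73 integers) avoids any shared remainder.
One more choice must repeat a class, so two differ by a multiple of 73. Hence 73 + 1 = 74.

74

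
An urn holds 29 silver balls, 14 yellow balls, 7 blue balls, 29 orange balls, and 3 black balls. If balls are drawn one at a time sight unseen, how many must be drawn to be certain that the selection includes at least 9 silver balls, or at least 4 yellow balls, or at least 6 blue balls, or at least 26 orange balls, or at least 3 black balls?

Each of the 5 colors has its own threshold; avoid all of them simultaneously.
The worst case stops just short of every target: 8 silver, 3 yellow, 5 blue, 25 orange, 2 black — 8 + 3 + 5 + 25 + 2 = 43 balls.
One more ball must push some color to its target, so 43 + 1 = 44.

44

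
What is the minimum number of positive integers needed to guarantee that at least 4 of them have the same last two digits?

301

There are 100 possible two-digit endings acting as pigeonholes.
With 100 × 3 = 300 positive integers we could place exactly 3 in each, with no class reaching 4.
One more forces some class to hold 4, so 300 + 1 = 301.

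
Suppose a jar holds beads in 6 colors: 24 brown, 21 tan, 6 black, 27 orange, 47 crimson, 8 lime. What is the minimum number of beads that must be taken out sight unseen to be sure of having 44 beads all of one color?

In the worst case we take at most 43 of each color, but all 24 brown, all 21 tan, all 6 black, all 27 orange, and all 8 lime (fewer than 43), giving 24 + 21 + 6 + 27 + 43 + 8 = 129.
One more bead then forces some color to 44, so 129 + 1 = 130.

130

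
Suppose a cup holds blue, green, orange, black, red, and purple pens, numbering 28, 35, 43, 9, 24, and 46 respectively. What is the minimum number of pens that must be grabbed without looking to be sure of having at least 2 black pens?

To avoid black pens as long as possible, exhaust the other 5 ink colors first.
The worst case draws every non-black pen first: 28 + 35 + 43 + 24 + 46 = 176.
The next 2 draws are then forced to be black, giving 176 + 2 = 178.

178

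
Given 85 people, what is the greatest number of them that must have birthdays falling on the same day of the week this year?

13

If each of the 7 days of the week held at most 12, the total would be at most 7 × 12 = 84 < 85, a contradiction.
So at least one holds ⌈85/7⌉ = 13.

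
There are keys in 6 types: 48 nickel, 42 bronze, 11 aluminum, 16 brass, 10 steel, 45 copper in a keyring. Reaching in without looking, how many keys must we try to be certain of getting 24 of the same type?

107

Treat the 6 types as pigeonholes.
In the worst case we take at most 23 of each type, but all 11 aluminum, all 16 brass, and all 10 steel (fewer than 23), giving 23 + 23 + 11 + 16 + 10 + 23 = 106.
One more key then forces some type to 24, so 106 + 1 = 107.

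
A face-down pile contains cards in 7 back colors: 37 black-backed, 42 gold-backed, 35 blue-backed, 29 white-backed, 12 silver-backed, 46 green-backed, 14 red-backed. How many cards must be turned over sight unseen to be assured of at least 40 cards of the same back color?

Treat the 7 back colors as pigeonholes.
In the worst case we take at most 39 of each back color, but all 37 black-backed, all 35 blue-backed, all 29 white-backed, all 12 silver-backed, and all 14 red-backed (fewer than 39), giving 37 + 39 + 35 + 29 + 12 + 39 + 14 = 205.
One more card then forces some back color to 40, so 205 + 1 = 206.

206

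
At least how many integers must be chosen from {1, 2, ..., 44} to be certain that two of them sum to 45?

Partition {1, …, 44} into 22 pairs: {1,44}, {2,43}, …, {22,23}.
Choosing 22 integers — say the integers 1 through 22 — takes one from each pair and avoids the property.
Choosing 23 forces two into the same pair by pigeonhole, and those sum to 45. So 23.

23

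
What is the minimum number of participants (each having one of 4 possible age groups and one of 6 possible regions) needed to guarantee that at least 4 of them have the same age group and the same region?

There are 4 × 6 = 24 (age group, region) combinations acting as pigeonholes.
With 24 × 3 = 72 participants we could place exactly 3 in each, with no (age group, region) pair reaching 4.
One more forces some (age group, region) pair to hold 4, so 72 + 1 = 73.

73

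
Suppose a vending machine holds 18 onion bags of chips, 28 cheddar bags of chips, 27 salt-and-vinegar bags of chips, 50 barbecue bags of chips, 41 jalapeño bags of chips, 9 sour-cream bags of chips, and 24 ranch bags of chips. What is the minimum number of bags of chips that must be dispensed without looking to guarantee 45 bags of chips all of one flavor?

192

Treat the 7 flavors as pigeonholes.
In the worst case we take at most 44 of each flavor, but all 18 onion, all 28 cheddar, all 27 salt-and-vinegar, all 41 jalapeño, all 9 sour-cream, and all 24 ranch (fewer than 44), giving 18 + 28 + 27 + 44 + 41 + 9 + 24 = 191.
One more bag of chips then forces some flavor to 45, so 191 + 1 = 192.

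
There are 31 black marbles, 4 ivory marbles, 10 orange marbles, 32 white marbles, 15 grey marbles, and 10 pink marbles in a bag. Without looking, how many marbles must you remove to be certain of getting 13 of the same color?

In the worst case we take at most 12 of each color, but all 4 ivory, all 10 orange, and all 10 pink (fewer than 12), giving 12 + 4 + 10 + 12 + 12 + 10 = 60.
One more marble then forces some color to 13, so 60 + 1 = 61.

61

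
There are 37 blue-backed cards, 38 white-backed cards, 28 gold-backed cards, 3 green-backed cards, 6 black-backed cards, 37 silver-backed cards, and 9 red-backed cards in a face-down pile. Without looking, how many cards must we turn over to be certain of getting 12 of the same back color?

63

In the worst case we take at most 11 of each back color, but all 3 green-backed, all 6 black-backed, and all 9 red-backed (fewer than 11), giving 11 + 11 + 11 + 3 + 6 + 11 + 9 = 62.
One more card then forces some back color to 12, so 62 + 1 = 63.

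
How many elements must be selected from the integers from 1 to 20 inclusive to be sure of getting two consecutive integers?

11

Partition {1, …, 20} into 10 pairs: {1,2}, {3,4}, …, {19,20}.
Choosing 10 integers — say the 10 even numbers 2, 4, …, 20 — takes one from each pair and avoids the property.
Choosing 11 forces two into the same pair by pigeonhole, and those are consecutive. So 11.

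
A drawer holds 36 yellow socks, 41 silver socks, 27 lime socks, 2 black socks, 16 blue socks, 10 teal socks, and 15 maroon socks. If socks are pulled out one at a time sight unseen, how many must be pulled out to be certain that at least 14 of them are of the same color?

78

In the worst case we take at most 13 of each color, but all 2 black and all 10 teal (fewer than 13), giving 13 + 13 + 13 + 2 + 13 + 10 + 13 = 77.
One more sock then forces some color to 14, so 77 + 1 = 78.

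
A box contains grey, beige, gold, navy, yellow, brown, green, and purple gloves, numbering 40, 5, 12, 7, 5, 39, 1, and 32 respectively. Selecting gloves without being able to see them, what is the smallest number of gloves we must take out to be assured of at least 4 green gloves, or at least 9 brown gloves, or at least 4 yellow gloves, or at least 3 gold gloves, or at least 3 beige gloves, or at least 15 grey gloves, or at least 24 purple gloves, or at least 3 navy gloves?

Each of the 8 colors has its own threshold; avoid all of them simultaneously.
The worst case stops just short of every target: 14 grey, 2 beige, 2 gold, 2 navy, 3 yellow, 8 brown, all 1 green, 23 purple — 14 + 2 + 2 + 2 + 3 + 8 + 1 + 23 = 55 gloves.
One more glove must push some color to its target, so 55 + 1 = 56.

56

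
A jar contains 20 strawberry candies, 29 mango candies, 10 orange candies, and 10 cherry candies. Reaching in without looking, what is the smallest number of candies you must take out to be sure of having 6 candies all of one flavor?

Treat the 4 flavors as pigeonholes.
The worst case takes 5 candies of each flavor without reaching 6 of any: 4 × 5 = 20.
The next candy must bring some flavor to 6, so 20 + 1 = 21.

21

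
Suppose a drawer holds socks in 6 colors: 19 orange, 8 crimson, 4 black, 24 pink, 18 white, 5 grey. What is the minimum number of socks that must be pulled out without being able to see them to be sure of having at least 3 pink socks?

57

To avoid pink socks as long as possible, exhaust the other 5 colors first.
The worst case draws every non-pink sock first: 19 + 8 + 4 + 18 + 5 = 54.
The next 3 draws are then forced to be pink, giving 54 + 3 = 57.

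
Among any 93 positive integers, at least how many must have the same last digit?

The 93 positive integers fall into 10 possible last digits.
If each of the 10 possible last digits held at most 9, the total would be at most 10 × 9 = 90 < 93, a contradiction.
So at least one holds ⌈93/10⌉ = 10.

10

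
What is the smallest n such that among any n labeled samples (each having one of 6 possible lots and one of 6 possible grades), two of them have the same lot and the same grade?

There are 6 × 6 = 36 (lot, grade) combinations acting as pigeonholes.
With 36 labeled samples we could place one in each, avoiding any repeat.
One more forces some (lot, grade) pair to hold 2, so 36 + 1 = 37.

37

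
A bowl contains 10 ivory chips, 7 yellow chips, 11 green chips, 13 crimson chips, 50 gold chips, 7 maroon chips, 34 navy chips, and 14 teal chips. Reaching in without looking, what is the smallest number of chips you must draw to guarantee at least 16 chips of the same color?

Treat the 8 colors as pigeonholes.
In the worst case we take at most 15 of each color, but all 10 ivory, all 7 yellow, all 11 green, all 13 crimson, all 7 maroon, and all 14 teal (fewer than 15), giving 10 + 7 + 11 + 13 + 15 + 7 + 15 + 14 = 92.
One more chip then forces some color to 16, so 92 + 1 = 93.

93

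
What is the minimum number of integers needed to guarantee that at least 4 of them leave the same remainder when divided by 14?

43

There are 14 residue classes modulo 14 acting as pigeonholes.
With 14 × 3 = 42 integers we could place exactly 3 in each, with no class reaching 4.
One more forces some class to hold 4, so 42 + 1 = 43.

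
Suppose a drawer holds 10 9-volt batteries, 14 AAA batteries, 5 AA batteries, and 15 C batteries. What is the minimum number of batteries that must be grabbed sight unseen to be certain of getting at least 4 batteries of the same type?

13

Treat the 4 types as pigeonholes.
The worst case takes 3 batteries of each type without reaching 4 of any: 4 × 3 = 12.
The next battery must bring some type to 4, so 12 + 1 = 13.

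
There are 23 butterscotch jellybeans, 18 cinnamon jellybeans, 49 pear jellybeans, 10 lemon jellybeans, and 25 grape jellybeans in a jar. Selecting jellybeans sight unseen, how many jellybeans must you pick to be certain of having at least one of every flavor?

The hardest flavor to obtain is lemon: we could draw every other jellybean first — 125 − 10 = 115 jellybeans — without a single lemon one.
The next draw must be lemon, so 115 + 1 = 116.

116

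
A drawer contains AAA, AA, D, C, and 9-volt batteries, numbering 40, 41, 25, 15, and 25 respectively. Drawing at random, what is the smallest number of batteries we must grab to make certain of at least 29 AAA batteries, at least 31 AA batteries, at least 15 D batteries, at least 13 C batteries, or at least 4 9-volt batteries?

88

Each of the 5 types has its own threshold; avoid all of them simultaneously.
The worst case stops just short of every target: 28 AAA, 30 AA, 14 D, 12 C, 3 9-volt — 28 + 30 + 14 + 12 + 3 = 87 batteries.
One more battery must push some type to its target, so 87 + 1 = 88.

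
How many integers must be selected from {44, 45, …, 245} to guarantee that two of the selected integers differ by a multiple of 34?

Use the pigeonhole principle on residue classes: group the integers by remainder mod 34; there are 34 residue classes, each nonempty in this range.
Choosing one from each class (34 integers) avoids any shared remainder.
One more choice must repeat a class, so two differ by a multiple of 34. Hence 34 + 1 = 35.

35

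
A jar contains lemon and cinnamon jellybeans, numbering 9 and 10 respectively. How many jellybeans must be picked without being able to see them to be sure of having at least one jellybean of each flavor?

11

The hardest flavor to obtain is lemon: we could draw every other jellybean first — 19 − 9 = 10 jellybeans — without a single lemon one.
The next draw must be lemon, so 10 + 1 = 11.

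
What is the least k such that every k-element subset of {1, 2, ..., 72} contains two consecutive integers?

Partition {1, …, 72} into 36 pairs: {1,2}, {3,4}, …, {71,72}.
Choosing 36 integers — say the 36 even numbers 2, 4, …, 72 — takes one from each pair and avoids the property.
Choosing 37 forces two into the same pair by pigeonhole, and those are consecutive. So 37.

37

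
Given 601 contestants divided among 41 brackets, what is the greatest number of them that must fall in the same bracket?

The 601 contestants fall into 41 brackets.
If each of the 41 brackets held at most 14, the total would be at most 41 × 14 = 574 < 601, a contradiction.
So at least one holds ⌈601/41⌉ = 15.

15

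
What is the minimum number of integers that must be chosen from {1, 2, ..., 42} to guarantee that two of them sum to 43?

22

Partition {1, …, 42} into 21 pairs: {1,42}, {2,41}, …, {21,22}.
Choosing 21 integers — say the integers 1 through 21 — takes one from each pair and avoids the property.
Choosing 22 forces two into the same pair by pigeonhole, and those sum to 43. So 22.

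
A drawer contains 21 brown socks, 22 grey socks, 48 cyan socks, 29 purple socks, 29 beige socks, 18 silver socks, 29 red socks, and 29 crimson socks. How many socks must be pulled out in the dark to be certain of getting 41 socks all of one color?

218

Treat the 8 colors as pigeonholes.
In the worst case we take at most 40 of each color, but all 21 brown, all 22 grey, all 29 purple, all 29 beige, all 18 silver, all 29 red, and all 29 crimson (fewer than 40), giving 21 + 22 + 40 + 29 + 29 + 18 + 29 + 29 = 217.
One more sock then forces some color to 41, so 217 + 1 = 218.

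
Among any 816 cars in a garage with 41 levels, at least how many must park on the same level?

20

The 816 cars fall into 41 levels.
If each of the 41 levels held at most 19, the total would be at most 41 × 19 = 779 < 816, a contradiction.
So at least one holds ⌈816/41⌉ = 20.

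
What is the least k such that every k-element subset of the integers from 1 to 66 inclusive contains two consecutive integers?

34

Partition {1, …, 66} into 33 pairs: {1,2}, {3,4}, …, {65,66}.
Choosing 33 integers — say the 33 even numbers 2, 4, …, 66 — takes one from each pair and avoids the property.
Choosing 34 forces two into the same pair by pigeonhole, and those are consecutive. So 34.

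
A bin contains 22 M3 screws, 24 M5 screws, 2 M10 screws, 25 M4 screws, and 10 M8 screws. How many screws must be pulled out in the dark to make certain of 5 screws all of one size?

Treat the 5 sizes as pigeonholes.
In the worst case we take at most 4 of each size, but all 2 M10 (fewer than 4), giving 4 + 4 + 2 + 4 + 4 = 18.
One more screw then forces some size to 5, so 18 + 1 = 19.

19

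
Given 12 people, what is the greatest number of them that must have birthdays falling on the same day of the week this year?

The 12 people fall into 7 days of the week.
If each of the 7 days of the week held at most 1, the total would be at most 7 × 1 = 7 < 12, a contradiction.
So at least one holds ⌈12/7⌉ = 2.

2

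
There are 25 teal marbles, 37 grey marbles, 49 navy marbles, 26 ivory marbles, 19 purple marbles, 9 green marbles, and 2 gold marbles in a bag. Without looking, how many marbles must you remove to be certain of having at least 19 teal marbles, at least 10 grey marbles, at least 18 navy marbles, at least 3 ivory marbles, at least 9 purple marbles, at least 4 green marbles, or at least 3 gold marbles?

The worst case stops just short of every target: 18 teal, 9 grey, 17 navy, 2 ivory, 8 purple, 3 green, 2 gold — 18 + 9 + 17 + 2 + 8 + 3 + 2 = 59 marbles.
One more marble must push some color to its target, so 59 + 1 = 60.

60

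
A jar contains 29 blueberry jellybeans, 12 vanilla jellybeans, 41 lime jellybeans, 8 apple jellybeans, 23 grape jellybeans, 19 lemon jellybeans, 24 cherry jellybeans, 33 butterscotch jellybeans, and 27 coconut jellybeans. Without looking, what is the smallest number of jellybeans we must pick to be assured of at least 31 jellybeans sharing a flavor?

Treat the 9 flavors as pigeonholes.
In the worst case we take at most 30 of each flavor, but all 29 blueberry, all 12 vanilla, all 8 apple, all 23 grape, all 19 lemon, all 24 cherry, and all 27 coconut (fewer than 30), giving 29 + 12 + 30 + 8 + 23 + 19 + 24 + 30 + 27 = 202.
One more jellybean then forces some flavor to 31, so 202 + 1 = 203.

203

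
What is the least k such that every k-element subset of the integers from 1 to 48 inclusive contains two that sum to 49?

Partition {1, …, 48} into 24 pairs: {1,48}, {2,47}, …, {24,25}.
Choosing 24 integers — say the integers 1 through 24 — takes one from each pair and avoids the property.
Choosing 25 forces two into the same pair by pigeonhole, and those sum to 49. So 25.

25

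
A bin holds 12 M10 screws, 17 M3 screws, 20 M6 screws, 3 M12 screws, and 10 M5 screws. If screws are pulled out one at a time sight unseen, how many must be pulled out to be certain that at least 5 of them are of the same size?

20

In the worst case we take at most 4 of each size, but all 3 M12 (fewer than 4), giving 4 + 4 + 4 + 3 + 4 = 19.
One more screw then forces some size to 5, so 19 + 1 = 20.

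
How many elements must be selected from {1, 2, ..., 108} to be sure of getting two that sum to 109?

Partition {1, …, 108} into 54 pairs: {1,108}, {2,107}, …, {54,55}.
Choosing 54 integers — say the integers 1 through 54 — takes one from each pair and avoids the property.
Choosing 55 forces two into the same pair by pigeonhole, and those sum to 109. So 55.

55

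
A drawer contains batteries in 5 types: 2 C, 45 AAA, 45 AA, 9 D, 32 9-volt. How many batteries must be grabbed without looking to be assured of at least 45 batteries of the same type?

Treat the 5 types as pigeonholes.
In the worst case we take at most 44 of each type, but all 2 C, all 9 D, and all 32 9-volt (fewer than 44), giving 2 + 44 + 44 + 9 + 32 = 131.
One more battery then forces some type to 45, so 131 + 1 = 132.

132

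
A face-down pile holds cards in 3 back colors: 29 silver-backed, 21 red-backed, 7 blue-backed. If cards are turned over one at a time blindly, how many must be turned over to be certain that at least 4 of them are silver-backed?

32

To avoid silver-backed cards as long as possible, exhaust the other 2 back colors first.
The worst case draws every non-silver-backed card first: 21 + 7 = 28.
The next 4 draws are then forced to be silver-backed, giving 28 + 4 = 32.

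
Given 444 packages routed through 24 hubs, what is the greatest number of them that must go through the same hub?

The 444 packages fall into 24 hubs.
If each of the 24 hubs held at most 18, the total would be at most 24 × 18 = 432 < 444, a contradiction.
So at least one holds ⌈444/24⌉ = 19.

19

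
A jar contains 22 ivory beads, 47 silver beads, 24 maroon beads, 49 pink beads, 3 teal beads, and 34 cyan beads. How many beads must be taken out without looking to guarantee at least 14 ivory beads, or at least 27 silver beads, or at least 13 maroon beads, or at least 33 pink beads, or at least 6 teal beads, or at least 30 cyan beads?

116

The worst case stops just short of every target: 13 ivory, 26 silver, 12 maroon, 32 pink, all 3 teal, 29 cyan — 13 + 26 + 12 + 32 + 3 + 29 = 115 beads.
One more bead must push some color to its target, so 115 + 1 = 116.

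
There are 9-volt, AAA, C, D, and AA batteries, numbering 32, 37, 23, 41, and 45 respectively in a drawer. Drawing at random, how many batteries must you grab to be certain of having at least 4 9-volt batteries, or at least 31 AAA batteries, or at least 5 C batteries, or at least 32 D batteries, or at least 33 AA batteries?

Each of the 5 types has its own threshold; avoid all of them simultaneously.
The worst case stops just short of every target: 3 9-volt, 30 AAA, 4 C, 31 D, 32 AA — 3 + 30 + 4 + 31 + 32 = 100 batteries.
One more battery must push some type to its target, so 100 + 1 = 101.

101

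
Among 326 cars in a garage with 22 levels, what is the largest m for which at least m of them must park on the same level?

15

If each of the 22 levels held at most 14, the total would be at most 22 × 14 = 308 < 326, a contradiction.
So at least one holds ⌈326/22⌉ = 15.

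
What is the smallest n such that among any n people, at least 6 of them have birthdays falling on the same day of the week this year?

36

There are 7 days of the week acting as pigeonholes.
With 7 × 5 = 35 people we could place exactly 5 in each, with no class reaching 6.
One more forces some class to hold 6, so 35 + 1 = 36.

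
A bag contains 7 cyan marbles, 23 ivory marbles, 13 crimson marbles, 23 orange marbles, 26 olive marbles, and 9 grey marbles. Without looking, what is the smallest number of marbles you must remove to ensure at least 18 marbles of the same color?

In the worst case we take at most 17 of each color, but all 7 cyan, all 13 crimson, and all 9 grey (fewer than 17), giving 7 + 17 + 13 + 17 + 17 + 9 = 80.
One more marble then forces some color to 18, so 80 + 1 = 81.

81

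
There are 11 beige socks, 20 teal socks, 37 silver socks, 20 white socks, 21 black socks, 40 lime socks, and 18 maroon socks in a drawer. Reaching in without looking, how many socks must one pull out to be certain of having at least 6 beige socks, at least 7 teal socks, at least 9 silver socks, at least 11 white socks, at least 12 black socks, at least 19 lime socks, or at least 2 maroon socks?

The worst case stops just short of every target: 5 beige, 6 teal, 8 silver, 10 white, 11 black, 18 lime, 1 maroon — 5 + 6 + 8 + 10 + 11 + 18 + 1 = 59 socks.
One more sock must push some color to its target, so 59 + 1 = 60.

60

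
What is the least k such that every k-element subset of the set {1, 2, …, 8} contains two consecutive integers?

Partition {1, …, 8} into 4 pairs: {1,2}, {3,4}, …, {7,8}.
Choosing 4 integers — say the 4 even numbers 2, 4, …, 8 — takes one from each pair and avoids the property.
Choosing 5 forces two into the same pair by pigeonhole, and those are consecutive. So 5.

5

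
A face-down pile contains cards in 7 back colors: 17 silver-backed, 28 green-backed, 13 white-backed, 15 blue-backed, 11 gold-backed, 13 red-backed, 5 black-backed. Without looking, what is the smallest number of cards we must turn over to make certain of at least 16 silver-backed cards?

101

To avoid silver-backed cards as long as possible, exhaust the other 6 back colors first.
The worst case draws every non-silver-backed card first: 28 + 13 + 15 + 11 + 13 + 5 = 85.
The next 16 draws are then forced to be silver-backed, giving 85 + 16 = 101.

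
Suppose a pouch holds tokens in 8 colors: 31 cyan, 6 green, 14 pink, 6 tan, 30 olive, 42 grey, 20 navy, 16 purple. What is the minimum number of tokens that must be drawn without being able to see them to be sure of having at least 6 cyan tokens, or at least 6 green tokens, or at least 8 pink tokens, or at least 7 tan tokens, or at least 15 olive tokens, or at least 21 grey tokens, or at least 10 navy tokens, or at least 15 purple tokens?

The worst case stops just short of every target: 5 cyan, 5 green, 7 pink, 6 tan, 14 olive, 20 grey, 9 navy, 14 purple — 5 + 5 + 7 + 6 + 14 + 20 + 9 + 14 = 80 tokens.
One more token must push some color to its target, so 80 + 1 = 81.

81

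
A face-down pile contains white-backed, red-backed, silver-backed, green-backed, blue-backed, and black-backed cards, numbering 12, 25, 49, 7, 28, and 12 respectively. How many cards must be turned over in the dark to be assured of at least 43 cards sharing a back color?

127

Treat the 6 back colors as pigeonholes.
In the worst case we take at most 42 of each back color, but all 12 white-backed, all 25 red-backed, all 7 green-backed, all 28 blue-backed, and all 12 black-backed (fewer than 42), giving 12 + 25 + 42 + 7 + 28 + 12 = 126.
One more card then forces some back color to 43, so 126 + 1 = 127.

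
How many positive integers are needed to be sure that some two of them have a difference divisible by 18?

19

Two integers differ by a multiple of 18 exactly when they share a remainder mod 18.
There are 18 residue classes mod 18, so 18 integers can all lie in distinct classes.
One more integer must repeat a residue, giving a difference divisible by 18. So n = 18 + 1 = 19.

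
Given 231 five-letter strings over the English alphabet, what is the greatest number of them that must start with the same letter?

9

If each of the 26 possible first letters held at most 8, the total would be at most 26 × 8 = 208 < 231, a contradiction.
So at least one holds ⌈231/26⌉ = 9.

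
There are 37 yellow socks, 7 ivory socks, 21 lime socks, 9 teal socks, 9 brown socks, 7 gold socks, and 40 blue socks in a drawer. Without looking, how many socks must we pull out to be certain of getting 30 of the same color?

112

Treat the 7 colors as pigeonholes.
In the worst case we take at most 29 of each color, but all 7 ivory, all 21 lime, all 9 teal, all 9 brown, and all 7 gold (fewer than 29), giving 29 + 7 + 21 + 9 + 9 + 7 + 29 = 111.
One more sock then forces some color to 30, so 111 + 1 = 112.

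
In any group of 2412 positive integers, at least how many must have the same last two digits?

The 2412 positive integers fall into 100 possible two-digit endings.
If each of the 100 possible two-digit endings held at most 24, the total would be at most 100 × 24 = 2400 < 2412, a contradiction.
So at least one holds ⌈2412/100⌉ = 25.

25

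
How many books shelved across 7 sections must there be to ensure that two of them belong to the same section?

8

There are 7 sections acting as pigeonholes.
With 7 books we could place one in each, avoiding any repeat.
One more forces some class to hold 2, so 7 + 1 = 8.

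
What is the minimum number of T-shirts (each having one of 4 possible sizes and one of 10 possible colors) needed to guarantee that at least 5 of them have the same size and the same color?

There are 4 × 10 = 40 (size, color) combinations acting as pigeonholes.
With 40 × 4 = 160 T-shirts we could place exactly 4 in each, with no (size, color) pair reaching 5.
One more forces some (size, color) pair to hold 5, so 160 + 1 = 161.

161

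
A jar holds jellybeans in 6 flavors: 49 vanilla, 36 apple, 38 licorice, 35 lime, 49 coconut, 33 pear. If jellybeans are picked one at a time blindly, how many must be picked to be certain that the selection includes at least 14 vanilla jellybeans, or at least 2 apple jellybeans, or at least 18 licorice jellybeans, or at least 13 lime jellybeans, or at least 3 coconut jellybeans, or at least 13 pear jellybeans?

58

Each of the 6 flavors has its own threshold; avoid all of them simultaneously.
The worst case stops just short of every target: 13 vanilla, 1 apple, 17 licorice, 12 lime, 2 coconut, 12 pear — 13 + 1 + 17 + 12 + 2 + 12 = 57 jellybeans.
One more jellybean must push some flavor to its target, so 57 + 1 = 58.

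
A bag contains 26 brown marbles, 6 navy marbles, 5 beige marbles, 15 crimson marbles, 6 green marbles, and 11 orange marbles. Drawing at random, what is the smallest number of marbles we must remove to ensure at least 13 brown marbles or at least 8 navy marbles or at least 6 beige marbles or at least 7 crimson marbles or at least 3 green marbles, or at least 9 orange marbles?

40

Each of the 6 colors has its own threshold; avoid all of them simultaneously.
The worst case stops just short of every target: 12 brown, all 6 navy, 5 beige, 6 crimson, 2 green, 8 orange — 12 + 6 + 5 + 6 + 2 + 8 = 39 marbles.
One more marble must push some color to its target, so 39 + 1 = 40.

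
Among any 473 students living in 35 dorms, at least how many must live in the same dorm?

The 473 students fall into 35 dorms.
If each of the 35 dorms held at most 13, the total would be at most 35 × 13 = 455 < 473, a contradiction.
So at least one holds ⌈473/35⌉ = 14.

14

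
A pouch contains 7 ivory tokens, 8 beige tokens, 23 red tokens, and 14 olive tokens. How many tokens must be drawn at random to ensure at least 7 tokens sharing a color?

The worst case takes 6 tokens of each color without reaching 7 of any: 4 × 6 = 24.
The next token must bring some color to 7, so 24 + 1 = 25.

25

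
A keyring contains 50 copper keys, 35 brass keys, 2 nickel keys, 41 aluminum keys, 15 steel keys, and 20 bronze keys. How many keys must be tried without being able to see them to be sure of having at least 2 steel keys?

The worst case draws every non-steel key first: 50 + 35 + 2 + 41 + 20 = 148.
The next 2 draws are then forced to be steel, giving 148 + 2 = 150.

150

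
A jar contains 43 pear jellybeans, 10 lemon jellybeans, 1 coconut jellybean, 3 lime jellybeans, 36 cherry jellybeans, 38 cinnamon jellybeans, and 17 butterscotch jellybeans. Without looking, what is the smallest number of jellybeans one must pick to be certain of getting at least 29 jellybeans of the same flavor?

Treat the 7 flavors as pigeonholes.
In the worst case we take at most 28 of each flavor, but all 10 lemon, all 1 coconut, all 3 lime, and all 17 butterscotch (fewer than 28), giving 28 + 10 + 1 + 3 + 28 + 28 + 17 = 115.
One more jellybean then forces some flavor to 29, so 115 + 1 = 116.

116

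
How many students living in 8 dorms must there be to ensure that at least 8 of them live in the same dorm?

There are 8 dorms acting as pigeonholes.
With 8 × 7 = 56 students we could place exactly 7 in each, with no class reaching 8.
One more forces some class to hold 8, so 56 + 1 = 57.

57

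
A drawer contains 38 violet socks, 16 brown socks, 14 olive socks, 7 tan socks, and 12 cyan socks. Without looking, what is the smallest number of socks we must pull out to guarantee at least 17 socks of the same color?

66

In the worst case we take at most 16 of each color, but all 14 olive, all 7 tan, and all 12 cyan (fewer than 16), giving 16 + 16 + 14 + 7 + 12 = 65.
One more sock then forces some color to 17, so 65 + 1 = 66.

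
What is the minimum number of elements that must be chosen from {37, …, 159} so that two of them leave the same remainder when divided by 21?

Group the integers by remainder mod 21; there are 21 residue classes, each nonempty in this range.
Choosing one from each class (21 integers) avoids any shared remainder.
One more choice must repeat a class, so two differ by a multiple of 21. Hence 21 + 1 = 22.

22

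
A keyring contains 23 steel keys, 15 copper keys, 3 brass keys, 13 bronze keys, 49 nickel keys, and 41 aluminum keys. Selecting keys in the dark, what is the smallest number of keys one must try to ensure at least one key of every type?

142

The hardest type to obtain is brass: we could draw every other key first — 144 − 3 = 141 keys — without a single brass one.
The next draw must be brass, so 141 + 1 = 142.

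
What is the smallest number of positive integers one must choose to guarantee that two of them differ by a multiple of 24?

25

Two integers differ by a multiple of 24 exactly when they share a remainder mod 24.
There are 24 residue classes mod 24, so 24 integers can all lie in distinct classes.
One more integer must repeat a residue, giving a difference divisible by 24. So n = 24 + 1 = 25.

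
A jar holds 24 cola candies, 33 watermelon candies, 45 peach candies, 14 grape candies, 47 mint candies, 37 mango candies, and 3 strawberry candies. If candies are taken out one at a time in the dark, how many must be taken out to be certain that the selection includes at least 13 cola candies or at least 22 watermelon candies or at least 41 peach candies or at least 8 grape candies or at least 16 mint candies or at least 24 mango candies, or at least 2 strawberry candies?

The worst case stops just short of every target: 12 cola, 21 watermelon, 40 peach, 7 grape, 15 mint, 23 mango, 1 strawberry — 12 + 21 + 40 + 7 + 15 + 23 + 1 = 119 candies.
One more candy must push some flavor to its target, so 119 + 1 = 120.

120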